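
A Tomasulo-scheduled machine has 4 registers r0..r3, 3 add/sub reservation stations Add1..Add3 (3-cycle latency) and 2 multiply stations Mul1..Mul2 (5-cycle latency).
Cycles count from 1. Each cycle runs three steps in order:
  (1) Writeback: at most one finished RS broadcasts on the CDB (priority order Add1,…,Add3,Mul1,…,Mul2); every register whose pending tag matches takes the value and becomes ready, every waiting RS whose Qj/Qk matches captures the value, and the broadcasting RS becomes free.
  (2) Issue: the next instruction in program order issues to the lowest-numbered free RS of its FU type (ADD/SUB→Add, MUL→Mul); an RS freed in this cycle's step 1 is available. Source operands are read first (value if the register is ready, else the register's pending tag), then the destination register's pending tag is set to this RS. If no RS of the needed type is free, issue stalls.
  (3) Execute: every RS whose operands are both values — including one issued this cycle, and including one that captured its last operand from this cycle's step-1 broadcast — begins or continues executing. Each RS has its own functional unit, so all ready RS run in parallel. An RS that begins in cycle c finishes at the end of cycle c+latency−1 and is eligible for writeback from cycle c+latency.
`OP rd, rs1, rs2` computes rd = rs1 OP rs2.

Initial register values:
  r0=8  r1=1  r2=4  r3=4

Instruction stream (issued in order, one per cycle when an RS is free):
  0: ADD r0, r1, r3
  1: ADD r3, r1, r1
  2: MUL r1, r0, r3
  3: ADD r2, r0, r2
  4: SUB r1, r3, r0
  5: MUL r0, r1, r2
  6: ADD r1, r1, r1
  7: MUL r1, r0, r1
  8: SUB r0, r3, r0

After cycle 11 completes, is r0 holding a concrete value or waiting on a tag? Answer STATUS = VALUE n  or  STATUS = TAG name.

STATUS = TAG Add1

cycle 1: issue ADD r0<-Add1 // r0:Add1,r1:1,r2:4,r3:4
cycle 2: issue ADD r3<-Add2 // r0:Add1,r1:1,r2:4,r3:Add2
cycle 3: issue MUL r1<-Mul1 // r0:Add1,r1:Mul1,r2:4,r3:Add2
cycle 4: CDB Add1=5; issue ADD r2<-Add1 // r0:5,r1:Mul1,r2:Add1,r3:Add2
cycle 5: CDB Add2=2; issue SUB r1<-Add2 // r0:5,r1:Add2,r2:Add1,r3:2
cycle 6: issue MUL r0<-Mul2 // r0:Mul2,r1:Add2,r2:Add1,r3:2
cycle 7: CDB Add1=9; issue ADD r1<-Add1 // r0:Mul2,r1:Add1,r2:9,r3:2
cycle 8: CDB Add2=-3; stall // r0:Mul2,r1:Add1,r2:9,r3:2
cycle 9: stall // r0:Mul2,r1:Add1,r2:9,r3:2
cycle 10: CDB Mul1=10; issue MUL r1<-Mul1 // r0:Mul2,r1:Mul1,r2:9,r3:2
cycle 11: CDB Add1=-6; issue SUB r0<-Add1 // r0:Add1,r1:Mul1,r2:9,r3:2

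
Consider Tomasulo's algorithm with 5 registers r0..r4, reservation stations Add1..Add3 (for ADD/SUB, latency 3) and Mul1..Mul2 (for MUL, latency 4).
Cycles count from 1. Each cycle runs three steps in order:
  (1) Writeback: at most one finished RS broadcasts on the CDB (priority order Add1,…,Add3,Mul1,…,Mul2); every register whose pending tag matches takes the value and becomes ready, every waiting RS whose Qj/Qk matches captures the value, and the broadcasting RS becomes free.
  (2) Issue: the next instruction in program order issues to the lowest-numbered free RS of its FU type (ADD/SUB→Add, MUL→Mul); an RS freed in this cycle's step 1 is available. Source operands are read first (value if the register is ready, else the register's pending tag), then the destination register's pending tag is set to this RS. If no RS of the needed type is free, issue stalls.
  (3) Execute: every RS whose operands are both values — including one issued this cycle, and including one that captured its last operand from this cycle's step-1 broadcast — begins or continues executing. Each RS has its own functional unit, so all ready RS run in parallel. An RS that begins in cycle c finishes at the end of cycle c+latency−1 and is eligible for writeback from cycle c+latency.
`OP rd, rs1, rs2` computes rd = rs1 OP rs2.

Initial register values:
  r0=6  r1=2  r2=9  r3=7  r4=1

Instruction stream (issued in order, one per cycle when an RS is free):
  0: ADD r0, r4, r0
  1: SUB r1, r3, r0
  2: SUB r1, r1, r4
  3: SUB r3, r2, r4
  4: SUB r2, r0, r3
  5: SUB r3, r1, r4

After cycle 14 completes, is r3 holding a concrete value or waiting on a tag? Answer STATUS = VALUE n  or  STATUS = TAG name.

  c1: issue ADD r0<-Add1  regs: r0:Add1,r1:2,r2:9,r3:7,r4:1
  c2: issue SUB r1<-Add2  regs: r0:Add1,r1:Add2,r2:9,r3:7,r4:1
  c3: issue SUB r1<-Add3  regs: r0:Add1,r1:Add3,r2:9,r3:7,r4:1
  c4: CDB Add1=7; issue SUB r3<-Add1  regs: r0:7,r1:Add3,r2:9,r3:Add1,r4:1
  c5: stall  regs: r0:7,r1:Add3,r2:9,r3:Add1,r4:1
  c6: stall  regs: r0:7,r1:Add3,r2:9,r3:Add1,r4:1
  c7: CDB Add1=8; issue SUB r2<-Add1  regs: r0:7,r1:Add3,r2:Add1,r3:8,r4:1
  c8: CDB Add2=0; issue SUB r3<-Add2  regs: r0:7,r1:Add3,r2:Add1,r3:Add2,r4:1
  c9: -  regs: r0:7,r1:Add3,r2:Add1,r3:Add2,r4:1
  c10: CDB Add1=-1  regs: r0:7,r1:Add3,r2:-1,r3:Add2,r4:1
  c11: CDB Add3=-1  regs: r0:7,r1:-1,r2:-1,r3:Add2,r4:1
  c12: -  regs: r0:7,r1:-1,r2:-1,r3:Add2,r4:1
  c13: -  regs: r0:7,r1:-1,r2:-1,r3:Add2,r4:1
  c14: CDB Add2=-2  regs: r0:7,r1:-1,r2:-1,r3:-2,r4:1

STATUS = VALUE -2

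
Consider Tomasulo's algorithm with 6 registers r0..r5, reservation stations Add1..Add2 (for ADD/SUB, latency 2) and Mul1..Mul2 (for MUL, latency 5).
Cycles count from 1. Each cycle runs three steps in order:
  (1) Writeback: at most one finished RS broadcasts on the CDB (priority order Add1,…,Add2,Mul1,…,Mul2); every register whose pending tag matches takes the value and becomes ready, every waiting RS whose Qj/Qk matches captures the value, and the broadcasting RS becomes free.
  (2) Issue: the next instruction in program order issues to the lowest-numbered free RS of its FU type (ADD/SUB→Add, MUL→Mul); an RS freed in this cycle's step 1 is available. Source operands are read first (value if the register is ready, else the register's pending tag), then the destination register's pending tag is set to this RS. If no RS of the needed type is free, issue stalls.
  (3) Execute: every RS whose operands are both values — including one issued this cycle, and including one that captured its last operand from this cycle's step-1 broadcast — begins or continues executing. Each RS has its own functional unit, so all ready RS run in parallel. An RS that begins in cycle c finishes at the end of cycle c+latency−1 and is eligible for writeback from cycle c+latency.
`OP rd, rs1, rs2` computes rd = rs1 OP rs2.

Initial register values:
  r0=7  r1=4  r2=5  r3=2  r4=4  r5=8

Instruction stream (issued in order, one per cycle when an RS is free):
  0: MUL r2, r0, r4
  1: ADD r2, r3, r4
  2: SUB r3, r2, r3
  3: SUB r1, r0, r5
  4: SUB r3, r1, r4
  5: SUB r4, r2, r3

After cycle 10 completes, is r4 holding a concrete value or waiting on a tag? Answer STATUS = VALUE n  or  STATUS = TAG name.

STATUS = VALUE 11

c1: issue MUL r2<-Mul1 | r0:7,r1:4,r2:Mul1,r3:2,r4:4,r5:8
c2: issue ADD r2<-Add1 | r0:7,r1:4,r2:Add1,r3:2,r4:4,r5:8
c3: issue SUB r3<-Add2 | r0:7,r1:4,r2:Add1,r3:Add2,r4:4,r5:8
c4: CDB Add1=6; issue SUB r1<-Add1 | r0:7,r1:Add1,r2:6,r3:Add2,r4:4,r5:8
c5: stall | r0:7,r1:Add1,r2:6,r3:Add2,r4:4,r5:8
c6: CDB Add1=-1; issue SUB r3<-Add1 | r0:7,r1:-1,r2:6,r3:Add1,r4:4,r5:8
c7: CDB Add2=4; issue SUB r4<-Add2 | r0:7,r1:-1,r2:6,r3:Add1,r4:Add2,r5:8
c8: CDB Add1=-5 | r0:7,r1:-1,r2:6,r3:-5,r4:Add2,r5:8
c9: CDB Mul1=28 | r0:7,r1:-1,r2:6,r3:-5,r4:Add2,r5:8
c10: CDB Add2=11 | r0:7,r1:-1,r2:6,r3:-5,r4:11,r5:8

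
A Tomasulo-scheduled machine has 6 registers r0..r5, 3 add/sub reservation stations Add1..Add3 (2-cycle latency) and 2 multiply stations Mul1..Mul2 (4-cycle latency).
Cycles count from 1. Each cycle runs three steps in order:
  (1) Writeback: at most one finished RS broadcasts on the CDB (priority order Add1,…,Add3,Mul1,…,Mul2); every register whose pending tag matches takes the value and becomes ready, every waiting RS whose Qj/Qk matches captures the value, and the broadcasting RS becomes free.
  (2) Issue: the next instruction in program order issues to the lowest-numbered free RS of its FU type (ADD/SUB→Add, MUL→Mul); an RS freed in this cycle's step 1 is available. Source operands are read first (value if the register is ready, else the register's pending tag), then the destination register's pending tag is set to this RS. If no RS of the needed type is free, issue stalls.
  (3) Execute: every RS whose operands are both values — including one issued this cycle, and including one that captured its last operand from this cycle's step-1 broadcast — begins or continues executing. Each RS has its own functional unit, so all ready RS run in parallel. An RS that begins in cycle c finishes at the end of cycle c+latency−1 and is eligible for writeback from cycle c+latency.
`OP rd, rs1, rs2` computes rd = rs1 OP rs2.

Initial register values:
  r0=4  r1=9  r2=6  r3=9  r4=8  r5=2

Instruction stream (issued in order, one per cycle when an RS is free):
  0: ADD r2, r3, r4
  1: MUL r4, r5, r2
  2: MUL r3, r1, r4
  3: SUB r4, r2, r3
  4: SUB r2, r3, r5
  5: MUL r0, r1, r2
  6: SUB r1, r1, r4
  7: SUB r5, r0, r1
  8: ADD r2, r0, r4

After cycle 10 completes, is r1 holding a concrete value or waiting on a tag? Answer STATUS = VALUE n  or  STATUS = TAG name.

c1: issue ADD r2<-Add1 | r0:4,r1:9,r2:Add1,r3:9,r4:8,r5:2
c2: issue MUL r4<-Mul1 | r0:4,r1:9,r2:Add1,r3:9,r4:Mul1,r5:2
c3: CDB Add1=17; issue MUL r3<-Mul2 | r0:4,r1:9,r2:17,r3:Mul2,r4:Mul1,r5:2
c4: issue SUB r4<-Add1 | r0:4,r1:9,r2:17,r3:Mul2,r4:Add1,r5:2
c5: issue SUB r2<-Add2 | r0:4,r1:9,r2:Add2,r3:Mul2,r4:Add1,r5:2
c6: stall | r0:4,r1:9,r2:Add2,r3:Mul2,r4:Add1,r5:2
c7: CDB Mul1=34; issue MUL r0<-Mul1 | r0:Mul1,r1:9,r2:Add2,r3:Mul2,r4:Add1,r5:2
c8: issue SUB r1<-Add3 | r0:Mul1,r1:Add3,r2:Add2,r3:Mul2,r4:Add1,r5:2
c9: stall | r0:Mul1,r1:Add3,r2:Add2,r3:Mul2,r4:Add1,r5:2
c10: stall | r0:Mul1,r1:Add3,r2:Add2,r3:Mul2,r4:Add1,r5:2

STATUS = TAG Add3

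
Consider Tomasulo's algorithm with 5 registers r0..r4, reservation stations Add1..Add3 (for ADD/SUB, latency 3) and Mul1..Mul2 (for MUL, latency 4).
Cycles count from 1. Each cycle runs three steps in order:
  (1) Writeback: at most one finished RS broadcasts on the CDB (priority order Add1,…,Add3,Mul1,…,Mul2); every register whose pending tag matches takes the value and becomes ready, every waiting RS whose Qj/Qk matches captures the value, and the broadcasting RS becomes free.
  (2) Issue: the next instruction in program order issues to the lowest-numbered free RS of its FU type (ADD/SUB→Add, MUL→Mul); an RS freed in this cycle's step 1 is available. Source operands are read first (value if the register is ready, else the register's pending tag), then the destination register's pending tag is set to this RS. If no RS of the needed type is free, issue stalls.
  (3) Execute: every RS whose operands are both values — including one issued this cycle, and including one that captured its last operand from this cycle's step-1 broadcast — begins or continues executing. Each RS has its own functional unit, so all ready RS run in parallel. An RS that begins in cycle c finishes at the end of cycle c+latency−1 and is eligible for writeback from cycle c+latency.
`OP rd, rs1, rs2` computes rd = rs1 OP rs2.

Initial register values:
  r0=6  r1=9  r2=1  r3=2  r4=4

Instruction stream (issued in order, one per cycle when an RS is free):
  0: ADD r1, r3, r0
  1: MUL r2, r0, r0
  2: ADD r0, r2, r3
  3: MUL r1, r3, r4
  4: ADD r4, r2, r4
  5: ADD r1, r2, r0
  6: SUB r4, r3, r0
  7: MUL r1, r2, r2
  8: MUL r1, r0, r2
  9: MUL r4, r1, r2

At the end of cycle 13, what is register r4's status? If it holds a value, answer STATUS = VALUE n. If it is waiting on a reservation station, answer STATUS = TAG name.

c1: issue ADD r1<-Add1 | r0:6,r1:Add1,r2:1,r3:2,r4:4
c2: issue MUL r2<-Mul1 | r0:6,r1:Add1,r2:Mul1,r3:2,r4:4
c3: issue ADD r0<-Add2 | r0:Add2,r1:Add1,r2:Mul1,r3:2,r4:4
c4: CDB Add1=8; issue MUL r1<-Mul2 | r0:Add2,r1:Mul2,r2:Mul1,r3:2,r4:4
c5: issue ADD r4<-Add1 | r0:Add2,r1:Mul2,r2:Mul1,r3:2,r4:Add1
c6: CDB Mul1=36; issue ADD r1<-Add3 | r0:Add2,r1:Add3,r2:36,r3:2,r4:Add1
c7: stall | r0:Add2,r1:Add3,r2:36,r3:2,r4:Add1
c8: CDB Mul2=8; stall | r0:Add2,r1:Add3,r2:36,r3:2,r4:Add1
c9: CDB Add1=40; issue SUB r4<-Add1 | r0:Add2,r1:Add3,r2:36,r3:2,r4:Add1
c10: CDB Add2=38; issue MUL r1<-Mul1 | r0:38,r1:Mul1,r2:36,r3:2,r4:Add1
c11: issue MUL r1<-Mul2 | r0:38,r1:Mul2,r2:36,r3:2,r4:Add1
c12: stall | r0:38,r1:Mul2,r2:36,r3:2,r4:Add1
c13: CDB Add1=-36; stall | r0:38,r1:Mul2,r2:36,r3:2,r4:-36

STATUS = VALUE -36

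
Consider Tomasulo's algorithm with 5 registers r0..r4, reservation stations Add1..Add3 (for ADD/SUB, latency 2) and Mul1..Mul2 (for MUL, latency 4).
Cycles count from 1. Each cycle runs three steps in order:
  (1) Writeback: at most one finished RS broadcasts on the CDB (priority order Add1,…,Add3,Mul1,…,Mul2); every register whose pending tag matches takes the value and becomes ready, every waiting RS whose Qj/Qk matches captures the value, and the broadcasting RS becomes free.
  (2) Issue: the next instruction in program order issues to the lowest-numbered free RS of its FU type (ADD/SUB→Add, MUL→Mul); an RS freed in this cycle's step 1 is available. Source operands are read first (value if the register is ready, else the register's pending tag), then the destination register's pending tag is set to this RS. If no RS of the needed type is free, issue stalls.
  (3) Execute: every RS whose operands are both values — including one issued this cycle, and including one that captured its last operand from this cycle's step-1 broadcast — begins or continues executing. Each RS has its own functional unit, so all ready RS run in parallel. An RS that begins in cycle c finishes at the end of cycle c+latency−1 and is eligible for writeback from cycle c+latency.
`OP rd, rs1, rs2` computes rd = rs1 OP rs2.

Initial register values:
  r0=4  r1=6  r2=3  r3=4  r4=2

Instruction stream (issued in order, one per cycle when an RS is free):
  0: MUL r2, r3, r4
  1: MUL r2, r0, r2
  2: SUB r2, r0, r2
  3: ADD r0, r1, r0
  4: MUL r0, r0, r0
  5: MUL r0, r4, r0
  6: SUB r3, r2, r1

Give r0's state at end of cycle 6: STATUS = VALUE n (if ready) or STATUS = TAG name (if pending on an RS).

STATUS = TAG Mul1

  c1: issue MUL r2<-Mul1  regs: r0:4,r1:6,r2:Mul1,r3:4,r4:2
  c2: issue MUL r2<-Mul2  regs: r0:4,r1:6,r2:Mul2,r3:4,r4:2
  c3: issue SUB r2<-Add1  regs: r0:4,r1:6,r2:Add1,r3:4,r4:2
  c4: issue ADD r0<-Add2  regs: r0:Add2,r1:6,r2:Add1,r3:4,r4:2
  c5: CDB Mul1=8; issue MUL r0<-Mul1  regs: r0:Mul1,r1:6,r2:Add1,r3:4,r4:2
  c6: CDB Add2=10; stall  regs: r0:Mul1,r1:6,r2:Add1,r3:4,r4:2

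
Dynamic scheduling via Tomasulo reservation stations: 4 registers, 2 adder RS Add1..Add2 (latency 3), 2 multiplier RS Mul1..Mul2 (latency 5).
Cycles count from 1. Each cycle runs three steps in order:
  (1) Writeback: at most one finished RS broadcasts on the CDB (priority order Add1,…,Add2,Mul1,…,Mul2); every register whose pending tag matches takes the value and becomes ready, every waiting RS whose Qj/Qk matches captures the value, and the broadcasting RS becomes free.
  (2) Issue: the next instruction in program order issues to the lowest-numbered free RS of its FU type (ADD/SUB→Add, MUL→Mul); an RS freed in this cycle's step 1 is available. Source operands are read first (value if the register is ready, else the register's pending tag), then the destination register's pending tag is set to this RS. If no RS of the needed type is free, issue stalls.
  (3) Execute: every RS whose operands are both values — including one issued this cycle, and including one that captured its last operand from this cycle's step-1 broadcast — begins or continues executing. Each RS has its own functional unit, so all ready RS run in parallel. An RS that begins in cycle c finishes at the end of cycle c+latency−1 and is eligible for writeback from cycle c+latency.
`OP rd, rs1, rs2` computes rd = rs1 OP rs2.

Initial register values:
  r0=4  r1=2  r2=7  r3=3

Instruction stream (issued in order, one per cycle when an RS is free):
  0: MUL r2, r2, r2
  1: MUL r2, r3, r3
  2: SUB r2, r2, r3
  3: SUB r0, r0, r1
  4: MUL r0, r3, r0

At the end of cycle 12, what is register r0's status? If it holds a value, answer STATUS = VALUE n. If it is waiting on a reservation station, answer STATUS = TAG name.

c1: issue MUL r2<-Mul1 | r0:4,r1:2,r2:Mul1,r3:3
c2: issue MUL r2<-Mul2 | r0:4,r1:2,r2:Mul2,r3:3
c3: issue SUB r2<-Add1 | r0:4,r1:2,r2:Add1,r3:3
c4: issue SUB r0<-Add2 | r0:Add2,r1:2,r2:Add1,r3:3
c5: stall | r0:Add2,r1:2,r2:Add1,r3:3
c6: CDB Mul1=49; issue MUL r0<-Mul1 | r0:Mul1,r1:2,r2:Add1,r3:3
c7: CDB Add2=2 | r0:Mul1,r1:2,r2:Add1,r3:3
c8: CDB Mul2=9 | r0:Mul1,r1:2,r2:Add1,r3:3
c9: - | r0:Mul1,r1:2,r2:Add1,r3:3
c10: - | r0:Mul1,r1:2,r2:Add1,r3:3
c11: CDB Add1=6 | r0:Mul1,r1:2,r2:6,r3:3
c12: CDB Mul1=6 | r0:6,r1:2,r2:6,r3:3

STATUS = VALUE 6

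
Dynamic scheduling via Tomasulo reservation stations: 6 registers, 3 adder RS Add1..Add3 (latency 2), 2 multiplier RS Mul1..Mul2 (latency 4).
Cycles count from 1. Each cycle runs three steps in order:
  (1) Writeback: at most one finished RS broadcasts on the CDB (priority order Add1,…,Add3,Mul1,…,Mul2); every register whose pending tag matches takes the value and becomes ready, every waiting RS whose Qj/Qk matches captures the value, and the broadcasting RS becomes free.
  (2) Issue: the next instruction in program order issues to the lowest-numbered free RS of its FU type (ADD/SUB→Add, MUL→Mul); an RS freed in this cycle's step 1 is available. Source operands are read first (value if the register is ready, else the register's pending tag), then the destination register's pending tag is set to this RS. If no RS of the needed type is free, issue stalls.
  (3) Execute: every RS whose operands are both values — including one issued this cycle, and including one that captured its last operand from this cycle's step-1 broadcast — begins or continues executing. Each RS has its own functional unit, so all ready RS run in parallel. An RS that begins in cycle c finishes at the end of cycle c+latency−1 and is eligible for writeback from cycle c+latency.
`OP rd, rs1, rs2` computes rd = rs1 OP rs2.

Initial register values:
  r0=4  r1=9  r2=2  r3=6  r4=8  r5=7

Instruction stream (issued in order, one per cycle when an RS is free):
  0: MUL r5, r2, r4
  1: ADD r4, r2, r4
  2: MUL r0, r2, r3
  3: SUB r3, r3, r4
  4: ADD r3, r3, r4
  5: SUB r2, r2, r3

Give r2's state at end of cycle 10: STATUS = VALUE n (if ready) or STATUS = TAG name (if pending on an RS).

STATUS = VALUE -4

cycle 1: issue MUL r5<-Mul1 // r0:4,r1:9,r2:2,r3:6,r4:8,r5:Mul1
cycle 2: issue ADD r4<-Add1 // r0:4,r1:9,r2:2,r3:6,r4:Add1,r5:Mul1
cycle 3: issue MUL r0<-Mul2 // r0:Mul2,r1:9,r2:2,r3:6,r4:Add1,r5:Mul1
cycle 4: CDB Add1=10; issue SUB r3<-Add1 // r0:Mul2,r1:9,r2:2,r3:Add1,r4:10,r5:Mul1
cycle 5: CDB Mul1=16; issue ADD r3<-Add2 // r0:Mul2,r1:9,r2:2,r3:Add2,r4:10,r5:16
cycle 6: CDB Add1=-4; issue SUB r2<-Add1 // r0:Mul2,r1:9,r2:Add1,r3:Add2,r4:10,r5:16
cycle 7: CDB Mul2=12 // r0:12,r1:9,r2:Add1,r3:Add2,r4:10,r5:16
cycle 8: CDB Add2=6 // r0:12,r1:9,r2:Add1,r3:6,r4:10,r5:16
cycle 9: - // r0:12,r1:9,r2:Add1,r3:6,r4:10,r5:16
cycle 10: CDB Add1=-4 // r0:12,r1:9,r2:-4,r3:6,r4:10,r5:16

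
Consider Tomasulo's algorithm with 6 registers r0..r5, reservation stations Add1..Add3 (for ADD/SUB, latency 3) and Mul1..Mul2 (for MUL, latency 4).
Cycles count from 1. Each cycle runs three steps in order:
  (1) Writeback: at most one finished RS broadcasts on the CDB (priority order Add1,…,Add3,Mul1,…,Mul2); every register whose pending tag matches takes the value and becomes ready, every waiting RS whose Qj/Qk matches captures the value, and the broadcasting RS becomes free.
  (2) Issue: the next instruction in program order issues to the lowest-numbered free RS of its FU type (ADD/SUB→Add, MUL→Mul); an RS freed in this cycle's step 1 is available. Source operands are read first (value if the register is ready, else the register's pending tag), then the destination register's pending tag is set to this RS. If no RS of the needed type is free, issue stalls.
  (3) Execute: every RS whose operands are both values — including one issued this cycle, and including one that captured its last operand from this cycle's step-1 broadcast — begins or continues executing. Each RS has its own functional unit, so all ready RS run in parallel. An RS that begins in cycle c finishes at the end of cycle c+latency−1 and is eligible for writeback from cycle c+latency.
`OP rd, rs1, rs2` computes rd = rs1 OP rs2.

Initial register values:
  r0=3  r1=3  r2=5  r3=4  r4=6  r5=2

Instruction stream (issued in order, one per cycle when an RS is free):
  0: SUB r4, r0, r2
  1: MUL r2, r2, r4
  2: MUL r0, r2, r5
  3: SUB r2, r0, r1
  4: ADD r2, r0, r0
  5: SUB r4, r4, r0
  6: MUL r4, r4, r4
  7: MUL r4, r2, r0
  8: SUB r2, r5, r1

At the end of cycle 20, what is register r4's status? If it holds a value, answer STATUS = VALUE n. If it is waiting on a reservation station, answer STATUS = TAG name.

c1: issue SUB r4<-Add1 | r0:3,r1:3,r2:5,r3:4,r4:Add1,r5:2
c2: issue MUL r2<-Mul1 | r0:3,r1:3,r2:Mul1,r3:4,r4:Add1,r5:2
c3: issue MUL r0<-Mul2 | r0:Mul2,r1:3,r2:Mul1,r3:4,r4:Add1,r5:2
c4: CDB Add1=-2; issue SUB r2<-Add1 | r0:Mul2,r1:3,r2:Add1,r3:4,r4:-2,r5:2
c5: issue ADD r2<-Add2 | r0:Mul2,r1:3,r2:Add2,r3:4,r4:-2,r5:2
c6: issue SUB r4<-Add3 | r0:Mul2,r1:3,r2:Add2,r3:4,r4:Add3,r5:2
c7: stall | r0:Mul2,r1:3,r2:Add2,r3:4,r4:Add3,r5:2
c8: CDB Mul1=-10; issue MUL r4<-Mul1 | r0:Mul2,r1:3,r2:Add2,r3:4,r4:Mul1,r5:2
c9: stall | r0:Mul2,r1:3,r2:Add2,r3:4,r4:Mul1,r5:2
c10: stall | r0:Mul2,r1:3,r2:Add2,r3:4,r4:Mul1,r5:2
c11: stall | r0:Mul2,r1:3,r2:Add2,r3:4,r4:Mul1,r5:2
c12: CDB Mul2=-20; issue MUL r4<-Mul2 | r0:-20,r1:3,r2:Add2,r3:4,r4:Mul2,r5:2
c13: stall | r0:-20,r1:3,r2:Add2,r3:4,r4:Mul2,r5:2
c14: stall | r0:-20,r1:3,r2:Add2,r3:4,r4:Mul2,r5:2
c15: CDB Add1=-23; issue SUB r2<-Add1 | r0:-20,r1:3,r2:Add1,r3:4,r4:Mul2,r5:2
c16: CDB Add2=-40 | r0:-20,r1:3,r2:Add1,r3:4,r4:Mul2,r5:2
c17: CDB Add3=18 | r0:-20,r1:3,r2:Add1,r3:4,r4:Mul2,r5:2
c18: CDB Add1=-1 | r0:-20,r1:3,r2:-1,r3:4,r4:Mul2,r5:2
c19: - | r0:-20,r1:3,r2:-1,r3:4,r4:Mul2,r5:2
c20: CDB Mul2=800 | r0:-20,r1:3,r2:-1,r3:4,r4:800,r5:2

STATUS = VALUE 800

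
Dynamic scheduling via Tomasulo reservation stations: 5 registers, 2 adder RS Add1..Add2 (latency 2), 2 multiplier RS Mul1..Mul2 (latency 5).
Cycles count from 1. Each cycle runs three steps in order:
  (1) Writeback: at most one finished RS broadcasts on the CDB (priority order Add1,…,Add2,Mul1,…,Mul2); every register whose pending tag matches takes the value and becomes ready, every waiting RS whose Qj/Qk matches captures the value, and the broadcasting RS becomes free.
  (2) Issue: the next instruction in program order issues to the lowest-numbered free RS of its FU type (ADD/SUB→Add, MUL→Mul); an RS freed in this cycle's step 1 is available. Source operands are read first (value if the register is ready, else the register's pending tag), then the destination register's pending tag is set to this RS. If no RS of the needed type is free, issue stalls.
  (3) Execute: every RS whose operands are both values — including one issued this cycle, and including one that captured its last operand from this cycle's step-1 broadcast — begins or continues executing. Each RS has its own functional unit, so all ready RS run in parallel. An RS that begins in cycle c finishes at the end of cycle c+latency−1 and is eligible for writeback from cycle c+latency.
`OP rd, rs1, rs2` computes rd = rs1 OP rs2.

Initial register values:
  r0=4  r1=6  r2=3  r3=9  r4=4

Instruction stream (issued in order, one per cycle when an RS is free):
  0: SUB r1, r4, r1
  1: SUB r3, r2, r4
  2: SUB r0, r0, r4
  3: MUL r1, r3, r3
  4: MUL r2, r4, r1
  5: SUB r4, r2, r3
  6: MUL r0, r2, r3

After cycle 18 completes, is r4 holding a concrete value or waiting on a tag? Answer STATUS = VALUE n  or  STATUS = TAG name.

STATUS = VALUE 5

cycle 1: issue SUB r1<-Add1 // r0:4,r1:Add1,r2:3,r3:9,r4:4
cycle 2: issue SUB r3<-Add2 // r0:4,r1:Add1,r2:3,r3:Add2,r4:4
cycle 3: CDB Add1=-2; issue SUB r0<-Add1 // r0:Add1,r1:-2,r2:3,r3:Add2,r4:4
cycle 4: CDB Add2=-1; issue MUL r1<-Mul1 // r0:Add1,r1:Mul1,r2:3,r3:-1,r4:4
cycle 5: CDB Add1=0; issue MUL r2<-Mul2 // r0:0,r1:Mul1,r2:Mul2,r3:-1,r4:4
cycle 6: issue SUB r4<-Add1 // r0:0,r1:Mul1,r2:Mul2,r3:-1,r4:Add1
cycle 7: stall // r0:0,r1:Mul1,r2:Mul2,r3:-1,r4:Add1
cycle 8: stall // r0:0,r1:Mul1,r2:Mul2,r3:-1,r4:Add1
cycle 9: CDB Mul1=1; issue MUL r0<-Mul1 // r0:Mul1,r1:1,r2:Mul2,r3:-1,r4:Add1
cycle 10: - // r0:Mul1,r1:1,r2:Mul2,r3:-1,r4:Add1
cycle 11: - // r0:Mul1,r1:1,r2:Mul2,r3:-1,r4:Add1
cycle 12: - // r0:Mul1,r1:1,r2:Mul2,r3:-1,r4:Add1
cycle 13: - // r0:Mul1,r1:1,r2:Mul2,r3:-1,r4:Add1
cycle 14: CDB Mul2=4 // r0:Mul1,r1:1,r2:4,r3:-1,r4:Add1
cycle 15: - // r0:Mul1,r1:1,r2:4,r3:-1,r4:Add1
cycle 16: CDB Add1=5 // r0:Mul1,r1:1,r2:4,r3:-1,r4:5
cycle 17: - // r0:Mul1,r1:1,r2:4,r3:-1,r4:5
cycle 18: - // r0:Mul1,r1:1,r2:4,r3:-1,r4:5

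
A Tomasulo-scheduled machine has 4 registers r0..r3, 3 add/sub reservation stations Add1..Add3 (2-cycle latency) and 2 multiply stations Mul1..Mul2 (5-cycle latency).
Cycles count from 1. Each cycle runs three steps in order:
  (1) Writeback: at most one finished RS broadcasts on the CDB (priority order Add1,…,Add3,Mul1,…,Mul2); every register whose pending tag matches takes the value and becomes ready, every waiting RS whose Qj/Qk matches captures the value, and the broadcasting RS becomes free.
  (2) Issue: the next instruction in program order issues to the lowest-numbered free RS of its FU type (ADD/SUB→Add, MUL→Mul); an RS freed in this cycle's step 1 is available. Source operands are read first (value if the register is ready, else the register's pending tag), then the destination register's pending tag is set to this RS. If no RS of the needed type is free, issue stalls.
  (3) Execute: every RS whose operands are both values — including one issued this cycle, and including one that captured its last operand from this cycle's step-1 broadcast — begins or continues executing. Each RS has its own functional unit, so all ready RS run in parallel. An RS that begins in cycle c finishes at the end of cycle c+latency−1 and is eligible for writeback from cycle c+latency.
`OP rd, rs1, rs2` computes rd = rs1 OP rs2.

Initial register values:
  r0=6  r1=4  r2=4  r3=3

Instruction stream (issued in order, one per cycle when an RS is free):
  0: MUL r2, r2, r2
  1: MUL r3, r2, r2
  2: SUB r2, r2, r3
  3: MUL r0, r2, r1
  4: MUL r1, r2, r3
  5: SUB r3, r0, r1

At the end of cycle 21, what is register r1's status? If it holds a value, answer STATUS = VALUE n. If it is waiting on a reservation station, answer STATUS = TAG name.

cycle 1: issue MUL r2<-Mul1 // r0:6,r1:4,r2:Mul1,r3:3
cycle 2: issue MUL r3<-Mul2 // r0:6,r1:4,r2:Mul1,r3:Mul2
cycle 3: issue SUB r2<-Add1 // r0:6,r1:4,r2:Add1,r3:Mul2
cycle 4: stall // r0:6,r1:4,r2:Add1,r3:Mul2
cycle 5: stall // r0:6,r1:4,r2:Add1,r3:Mul2
cycle 6: CDB Mul1=16; issue MUL r0<-Mul1 // r0:Mul1,r1:4,r2:Add1,r3:Mul2
cycle 7: stall // r0:Mul1,r1:4,r2:Add1,r3:Mul2
cycle 8: stall // r0:Mul1,r1:4,r2:Add1,r3:Mul2
cycle 9: stall // r0:Mul1,r1:4,r2:Add1,r3:Mul2
cycle 10: stall // r0:Mul1,r1:4,r2:Add1,r3:Mul2
cycle 11: CDB Mul2=256; issue MUL r1<-Mul2 // r0:Mul1,r1:Mul2,r2:Add1,r3:256
cycle 12: issue SUB r3<-Add2 // r0:Mul1,r1:Mul2,r2:Add1,r3:Add2
cycle 13: CDB Add1=-240 // r0:Mul1,r1:Mul2,r2:-240,r3:Add2
cycle 14: - // r0:Mul1,r1:Mul2,r2:-240,r3:Add2
cycle 15: - // r0:Mul1,r1:Mul2,r2:-240,r3:Add2
cycle 16: - // r0:Mul1,r1:Mul2,r2:-240,r3:Add2
cycle 17: - // r0:Mul1,r1:Mul2,r2:-240,r3:Add2
cycle 18: CDB Mul1=-960 // r0:-960,r1:Mul2,r2:-240,r3:Add2
cycle 19: CDB Mul2=-61440 // r0:-960,r1:-61440,r2:-240,r3:Add2
cycle 20: - // r0:-960,r1:-61440,r2:-240,r3:Add2
cycle 21: CDB Add2=60480 // r0:-960,r1:-61440,r2:-240,r3:60480

STATUS = VALUE -61440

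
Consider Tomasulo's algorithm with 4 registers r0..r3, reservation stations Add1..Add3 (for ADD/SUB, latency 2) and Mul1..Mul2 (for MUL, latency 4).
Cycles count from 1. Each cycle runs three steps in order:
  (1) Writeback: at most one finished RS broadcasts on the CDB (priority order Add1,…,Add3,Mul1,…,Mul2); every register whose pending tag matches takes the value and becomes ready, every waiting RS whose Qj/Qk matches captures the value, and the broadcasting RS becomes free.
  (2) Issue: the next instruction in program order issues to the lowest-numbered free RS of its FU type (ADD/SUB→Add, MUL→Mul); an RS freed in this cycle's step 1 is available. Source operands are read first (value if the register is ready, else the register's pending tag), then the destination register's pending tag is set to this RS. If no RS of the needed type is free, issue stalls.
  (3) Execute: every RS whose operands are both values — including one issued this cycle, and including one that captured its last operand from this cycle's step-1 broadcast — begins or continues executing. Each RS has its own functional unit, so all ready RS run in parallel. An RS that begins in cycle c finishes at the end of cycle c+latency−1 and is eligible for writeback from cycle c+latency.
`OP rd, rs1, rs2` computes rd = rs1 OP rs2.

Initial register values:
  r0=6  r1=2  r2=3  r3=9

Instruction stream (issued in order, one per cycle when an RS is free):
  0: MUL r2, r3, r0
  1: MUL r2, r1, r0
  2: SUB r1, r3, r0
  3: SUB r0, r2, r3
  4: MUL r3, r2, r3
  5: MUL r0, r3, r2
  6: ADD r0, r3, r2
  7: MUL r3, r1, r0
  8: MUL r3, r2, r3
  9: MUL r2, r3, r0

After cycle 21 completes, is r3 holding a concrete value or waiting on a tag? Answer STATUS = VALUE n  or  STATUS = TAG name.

c1: issue MUL r2<-Mul1 | r0:6,r1:2,r2:Mul1,r3:9
c2: issue MUL r2<-Mul2 | r0:6,r1:2,r2:Mul2,r3:9
c3: issue SUB r1<-Add1 | r0:6,r1:Add1,r2:Mul2,r3:9
c4: issue SUB r0<-Add2 | r0:Add2,r1:Add1,r2:Mul2,r3:9
c5: CDB Add1=3; stall | r0:Add2,r1:3,r2:Mul2,r3:9
c6: CDB Mul1=54; issue MUL r3<-Mul1 | r0:Add2,r1:3,r2:Mul2,r3:Mul1
c7: CDB Mul2=12; issue MUL r0<-Mul2 | r0:Mul2,r1:3,r2:12,r3:Mul1
c8: issue ADD r0<-Add1 | r0:Add1,r1:3,r2:12,r3:Mul1
c9: CDB Add2=3; stall | r0:Add1,r1:3,r2:12,r3:Mul1
c10: stall | r0:Add1,r1:3,r2:12,r3:Mul1
c11: CDB Mul1=108; issue MUL r3<-Mul1 | r0:Add1,r1:3,r2:12,r3:Mul1
c12: stall | r0:Add1,r1:3,r2:12,r3:Mul1
c13: CDB Add1=120; stall | r0:120,r1:3,r2:12,r3:Mul1
c14: stall | r0:120,r1:3,r2:12,r3:Mul1
c15: CDB Mul2=1296; issue MUL r3<-Mul2 | r0:120,r1:3,r2:12,r3:Mul2
c16: stall | r0:120,r1:3,r2:12,r3:Mul2
c17: CDB Mul1=360; issue MUL r2<-Mul1 | r0:120,r1:3,r2:Mul1,r3:Mul2
c18: - | r0:120,r1:3,r2:Mul1,r3:Mul2
c19: - | r0:120,r1:3,r2:Mul1,r3:Mul2
c20: - | r0:120,r1:3,r2:Mul1,r3:Mul2
c21: CDB Mul2=4320 | r0:120,r1:3,r2:Mul1,r3:4320

STATUS = VALUE 4320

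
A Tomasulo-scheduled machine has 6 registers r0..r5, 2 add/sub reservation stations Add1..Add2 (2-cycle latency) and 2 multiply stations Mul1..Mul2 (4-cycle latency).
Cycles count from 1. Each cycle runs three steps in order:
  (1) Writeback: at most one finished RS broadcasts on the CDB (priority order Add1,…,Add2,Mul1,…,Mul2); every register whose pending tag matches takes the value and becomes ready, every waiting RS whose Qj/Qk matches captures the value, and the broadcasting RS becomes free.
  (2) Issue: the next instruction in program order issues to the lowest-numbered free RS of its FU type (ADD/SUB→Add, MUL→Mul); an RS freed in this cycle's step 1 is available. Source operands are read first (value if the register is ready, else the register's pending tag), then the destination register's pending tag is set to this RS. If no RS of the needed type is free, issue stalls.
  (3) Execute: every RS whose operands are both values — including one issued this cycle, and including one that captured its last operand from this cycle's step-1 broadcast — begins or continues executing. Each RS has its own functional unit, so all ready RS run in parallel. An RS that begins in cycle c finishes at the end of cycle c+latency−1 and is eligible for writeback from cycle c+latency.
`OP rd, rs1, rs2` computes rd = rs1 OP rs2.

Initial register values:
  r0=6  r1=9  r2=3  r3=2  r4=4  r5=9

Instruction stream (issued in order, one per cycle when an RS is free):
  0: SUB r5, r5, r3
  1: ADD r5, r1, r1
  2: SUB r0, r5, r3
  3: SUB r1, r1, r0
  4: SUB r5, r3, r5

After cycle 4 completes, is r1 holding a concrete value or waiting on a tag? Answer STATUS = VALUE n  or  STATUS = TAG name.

STATUS = TAG Add2

  c1: issue SUB r5<-Add1  regs: r0:6,r1:9,r2:3,r3:2,r4:4,r5:Add1
  c2: issue ADD r5<-Add2  regs: r0:6,r1:9,r2:3,r3:2,r4:4,r5:Add2
  c3: CDB Add1=7; issue SUB r0<-Add1  regs: r0:Add1,r1:9,r2:3,r3:2,r4:4,r5:Add2
  c4: CDB Add2=18; issue SUB r1<-Add2  regs: r0:Add1,r1:Add2,r2:3,r3:2,r4:4,r5:18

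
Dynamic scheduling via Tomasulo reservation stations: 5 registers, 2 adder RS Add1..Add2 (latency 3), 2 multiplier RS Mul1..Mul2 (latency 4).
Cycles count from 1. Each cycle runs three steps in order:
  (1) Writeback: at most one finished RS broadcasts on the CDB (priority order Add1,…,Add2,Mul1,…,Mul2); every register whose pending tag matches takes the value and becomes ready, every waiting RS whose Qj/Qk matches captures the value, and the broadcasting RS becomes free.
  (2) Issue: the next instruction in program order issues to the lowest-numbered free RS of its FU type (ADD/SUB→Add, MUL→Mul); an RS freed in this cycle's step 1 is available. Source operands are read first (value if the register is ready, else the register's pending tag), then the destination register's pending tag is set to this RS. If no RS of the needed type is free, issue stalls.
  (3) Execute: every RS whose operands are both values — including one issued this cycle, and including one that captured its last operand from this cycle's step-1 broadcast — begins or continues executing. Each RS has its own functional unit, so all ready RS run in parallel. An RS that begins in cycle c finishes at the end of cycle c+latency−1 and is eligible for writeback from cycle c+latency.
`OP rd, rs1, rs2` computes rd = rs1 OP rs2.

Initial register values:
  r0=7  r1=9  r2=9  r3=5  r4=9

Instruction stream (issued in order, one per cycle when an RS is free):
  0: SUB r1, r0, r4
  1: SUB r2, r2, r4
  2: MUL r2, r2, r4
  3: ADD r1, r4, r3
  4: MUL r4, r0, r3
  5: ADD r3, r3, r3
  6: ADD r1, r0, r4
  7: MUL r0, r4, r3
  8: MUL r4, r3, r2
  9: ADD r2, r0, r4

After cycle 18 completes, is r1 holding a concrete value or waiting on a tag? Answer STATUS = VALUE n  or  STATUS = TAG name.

cycle 1: issue SUB r1<-Add1 // r0:7,r1:Add1,r2:9,r3:5,r4:9
cycle 2: issue SUB r2<-Add2 // r0:7,r1:Add1,r2:Add2,r3:5,r4:9
cycle 3: issue MUL r2<-Mul1 // r0:7,r1:Add1,r2:Mul1,r3:5,r4:9
cycle 4: CDB Add1=-2; issue ADD r1<-Add1 // r0:7,r1:Add1,r2:Mul1,r3:5,r4:9
cycle 5: CDB Add2=0; issue MUL r4<-Mul2 // r0:7,r1:Add1,r2:Mul1,r3:5,r4:Mul2
cycle 6: issue ADD r3<-Add2 // r0:7,r1:Add1,r2:Mul1,r3:Add2,r4:Mul2
cycle 7: CDB Add1=14; issue ADD r1<-Add1 // r0:7,r1:Add1,r2:Mul1,r3:Add2,r4:Mul2
cycle 8: stall // r0:7,r1:Add1,r2:Mul1,r3:Add2,r4:Mul2
cycle 9: CDB Add2=10; stall // r0:7,r1:Add1,r2:Mul1,r3:10,r4:Mul2
cycle 10: CDB Mul1=0; issue MUL r0<-Mul1 // r0:Mul1,r1:Add1,r2:0,r3:10,r4:Mul2
cycle 11: CDB Mul2=35; issue MUL r4<-Mul2 // r0:Mul1,r1:Add1,r2:0,r3:10,r4:Mul2
cycle 12: issue ADD r2<-Add2 // r0:Mul1,r1:Add1,r2:Add2,r3:10,r4:Mul2
cycle 13: - // r0:Mul1,r1:Add1,r2:Add2,r3:10,r4:Mul2
cycle 14: CDB Add1=42 // r0:Mul1,r1:42,r2:Add2,r3:10,r4:Mul2
cycle 15: CDB Mul1=350 // r0:350,r1:42,r2:Add2,r3:10,r4:Mul2
cycle 16: CDB Mul2=0 // r0:350,r1:42,r2:Add2,r3:10,r4:0
cycle 17: - // r0:350,r1:42,r2:Add2,r3:10,r4:0
cycle 18: - // r0:350,r1:42,r2:Add2,r3:10,r4:0

STATUS = VALUE 42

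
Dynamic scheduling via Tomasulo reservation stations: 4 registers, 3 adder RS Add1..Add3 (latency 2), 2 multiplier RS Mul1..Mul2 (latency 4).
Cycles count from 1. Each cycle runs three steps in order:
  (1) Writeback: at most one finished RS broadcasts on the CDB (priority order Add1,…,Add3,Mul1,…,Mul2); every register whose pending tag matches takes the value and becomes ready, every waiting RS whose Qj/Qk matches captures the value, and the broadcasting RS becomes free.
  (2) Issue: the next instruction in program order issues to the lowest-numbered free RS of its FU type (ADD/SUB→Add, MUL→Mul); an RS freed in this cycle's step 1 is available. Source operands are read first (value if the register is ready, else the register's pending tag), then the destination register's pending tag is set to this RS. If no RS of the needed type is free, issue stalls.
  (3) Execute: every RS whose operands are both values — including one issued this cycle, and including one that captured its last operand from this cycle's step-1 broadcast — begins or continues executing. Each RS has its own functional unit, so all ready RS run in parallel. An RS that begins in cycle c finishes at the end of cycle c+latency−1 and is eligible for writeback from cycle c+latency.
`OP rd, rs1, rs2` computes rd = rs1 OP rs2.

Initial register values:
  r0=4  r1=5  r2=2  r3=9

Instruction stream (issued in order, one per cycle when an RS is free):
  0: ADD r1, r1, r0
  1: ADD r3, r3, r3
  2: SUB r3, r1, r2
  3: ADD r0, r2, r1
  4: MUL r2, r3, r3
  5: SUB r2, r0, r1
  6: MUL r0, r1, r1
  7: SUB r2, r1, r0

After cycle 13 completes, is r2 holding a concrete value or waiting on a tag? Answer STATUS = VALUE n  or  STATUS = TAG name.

cycle 1: issue ADD r1<-Add1 // r0:4,r1:Add1,r2:2,r3:9
cycle 2: issue ADD r3<-Add2 // r0:4,r1:Add1,r2:2,r3:Add2
cycle 3: CDB Add1=9; issue SUB r3<-Add1 // r0:4,r1:9,r2:2,r3:Add1
cycle 4: CDB Add2=18; issue ADD r0<-Add2 // r0:Add2,r1:9,r2:2,r3:Add1
cycle 5: CDB Add1=7; issue MUL r2<-Mul1 // r0:Add2,r1:9,r2:Mul1,r3:7
cycle 6: CDB Add2=11; issue SUB r2<-Add1 // r0:11,r1:9,r2:Add1,r3:7
cycle 7: issue MUL r0<-Mul2 // r0:Mul2,r1:9,r2:Add1,r3:7
cycle 8: CDB Add1=2; issue SUB r2<-Add1 // r0:Mul2,r1:9,r2:Add1,r3:7
cycle 9: CDB Mul1=49 // r0:Mul2,r1:9,r2:Add1,r3:7
cycle 10: - // r0:Mul2,r1:9,r2:Add1,r3:7
cycle 11: CDB Mul2=81 // r0:81,r1:9,r2:Add1,r3:7
cycle 12: - // r0:81,r1:9,r2:Add1,r3:7
cycle 13: CDB Add1=-72 // r0:81,r1:9,r2:-72,r3:7

STATUS = VALUE -72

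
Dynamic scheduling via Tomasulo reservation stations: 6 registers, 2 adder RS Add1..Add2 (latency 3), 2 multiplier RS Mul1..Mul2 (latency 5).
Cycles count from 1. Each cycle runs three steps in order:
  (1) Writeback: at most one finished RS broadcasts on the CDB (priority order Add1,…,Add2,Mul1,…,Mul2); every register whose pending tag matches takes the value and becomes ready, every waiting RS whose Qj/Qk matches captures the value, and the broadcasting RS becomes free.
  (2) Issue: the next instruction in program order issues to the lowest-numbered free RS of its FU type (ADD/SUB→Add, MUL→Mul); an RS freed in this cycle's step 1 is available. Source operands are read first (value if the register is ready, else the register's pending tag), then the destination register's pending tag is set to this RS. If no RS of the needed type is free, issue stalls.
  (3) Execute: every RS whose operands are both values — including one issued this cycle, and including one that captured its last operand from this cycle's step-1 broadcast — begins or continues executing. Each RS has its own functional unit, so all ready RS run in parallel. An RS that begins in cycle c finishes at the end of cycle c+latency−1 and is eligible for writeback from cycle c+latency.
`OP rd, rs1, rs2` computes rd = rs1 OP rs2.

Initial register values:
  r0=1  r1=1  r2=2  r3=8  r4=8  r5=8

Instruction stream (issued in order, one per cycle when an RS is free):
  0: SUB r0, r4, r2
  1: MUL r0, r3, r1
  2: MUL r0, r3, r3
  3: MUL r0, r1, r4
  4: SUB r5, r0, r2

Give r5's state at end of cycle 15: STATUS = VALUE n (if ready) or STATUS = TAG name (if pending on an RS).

c1: issue SUB r0<-Add1 | r0:Add1,r1:1,r2:2,r3:8,r4:8,r5:8
c2: issue MUL r0<-Mul1 | r0:Mul1,r1:1,r2:2,r3:8,r4:8,r5:8
c3: issue MUL r0<-Mul2 | r0:Mul2,r1:1,r2:2,r3:8,r4:8,r5:8
c4: CDB Add1=6; stall | r0:Mul2,r1:1,r2:2,r3:8,r4:8,r5:8
c5: stall | r0:Mul2,r1:1,r2:2,r3:8,r4:8,r5:8
c6: stall | r0:Mul2,r1:1,r2:2,r3:8,r4:8,r5:8
c7: CDB Mul1=8; issue MUL r0<-Mul1 | r0:Mul1,r1:1,r2:2,r3:8,r4:8,r5:8
c8: CDB Mul2=64; issue SUB r5<-Add1 | r0:Mul1,r1:1,r2:2,r3:8,r4:8,r5:Add1
c9: - | r0:Mul1,r1:1,r2:2,r3:8,r4:8,r5:Add1
c10: - | r0:Mul1,r1:1,r2:2,r3:8,r4:8,r5:Add1
c11: - | r0:Mul1,r1:1,r2:2,r3:8,r4:8,r5:Add1
c12: CDB Mul1=8 | r0:8,r1:1,r2:2,r3:8,r4:8,r5:Add1
c13: - | r0:8,r1:1,r2:2,r3:8,r4:8,r5:Add1
c14: - | r0:8,r1:1,r2:2,r3:8,r4:8,r5:Add1
c15: CDB Add1=6 | r0:8,r1:1,r2:2,r3:8,r4:8,r5:6

STATUS = VALUE 6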